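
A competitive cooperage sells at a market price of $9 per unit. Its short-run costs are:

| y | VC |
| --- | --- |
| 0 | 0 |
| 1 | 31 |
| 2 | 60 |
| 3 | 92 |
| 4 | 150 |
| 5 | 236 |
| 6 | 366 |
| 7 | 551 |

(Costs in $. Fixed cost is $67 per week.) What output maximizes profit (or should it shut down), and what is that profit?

Tabulate TR − TC: y=0: -67; y=1: -89; y=2: -109; y=3: -132; y=4: -181; y=5: -258; y=6: -379; y=7: -555.
Profit is highest at y = 0. Equivalently, the lowest AVC in the table is 60/2 ≈ $30 at y = 2, and P = $9 falls below it — price never covers variable cost, so the firm shuts down and loses only its fixed cost.

y = 0 (shut down); profit = -$67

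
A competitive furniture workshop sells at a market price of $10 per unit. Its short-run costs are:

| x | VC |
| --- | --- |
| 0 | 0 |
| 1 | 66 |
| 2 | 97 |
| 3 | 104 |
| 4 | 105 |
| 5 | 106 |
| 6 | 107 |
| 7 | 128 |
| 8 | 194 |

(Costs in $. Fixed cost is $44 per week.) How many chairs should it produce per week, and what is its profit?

x = 0 (shut down); profit = -$44

Tabulate TR − TC: x=0: -44; x=1: -100; x=2: -121; x=3: -118; x=4: -109; x=5: -100; x=6: -91; x=7: -102; x=8: -158.
Profit is highest at x = 0. Equivalently, the lowest AVC in the table is 107/6 ≈ $17.83 at x = 6, and P = $10 falls below it — price never covers variable cost, so the firm shuts down and loses only its fixed cost.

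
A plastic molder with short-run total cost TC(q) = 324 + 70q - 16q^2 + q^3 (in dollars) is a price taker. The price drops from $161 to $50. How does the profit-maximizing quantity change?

Output falls from 13 to 10

MC = 70 - 32q + 3q^2; the shutdown threshold is min AVC = $6 (at q = 8).
With P = $161 above the shutdown price, P = MC gives q = 13.
At P = $50 ≥ min AVC, set P = MC: q = 10. The firm stays open but cuts output.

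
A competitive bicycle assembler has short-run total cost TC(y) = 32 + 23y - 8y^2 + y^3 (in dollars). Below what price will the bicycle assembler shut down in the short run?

$7 per unit

Short-run supply begins at min AVC. From VC = 23y - 8y^2 + y^3, AVC = 23 - 8y + y^2.
At the minimum of AVC, MC = AVC. MC = 23 - 16y + 3y^2; setting MC = AVC gives 2y^2 - 8y = 0, so y = 4. min AVC = 7.
The firm shuts down for any P below $7.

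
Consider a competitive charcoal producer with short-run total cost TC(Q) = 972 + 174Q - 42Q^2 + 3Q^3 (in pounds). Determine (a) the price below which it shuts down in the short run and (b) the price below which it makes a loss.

Shutdown price = £27; break-even price = £147

AVC = 174 - 42Q + 3Q^2; minimized at Q = 7, giving min AVC = £27. That is the shutdown price.
ATC = 972/Q + 174 - 42Q + 3Q^2. Setting dATC/dQ = −972/Q^2 − 42 + 6Q = 0 gives Q = 9 (since 6·9^3 − 42·9^2 = 972).
min ATC = 972/9 + 174 − 42·9 + 3·9^2 = £147. That is the break-even price.
For £27 ≤ P < £147 the firm produces at a loss; below £27 it shuts down.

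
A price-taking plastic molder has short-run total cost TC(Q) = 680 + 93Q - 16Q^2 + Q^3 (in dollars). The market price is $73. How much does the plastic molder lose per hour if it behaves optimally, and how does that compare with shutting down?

Profit = -$280 at Q = 10

AVC = 93 - 16Q + Q^2 has its minimum $29 at Q = 8; price $73 clears that bar, so the firm operates.
MC = 93 - 32Q + 3Q^2. Setting P = MC and taking the root on the rising branch gives Q* = 10.
TR = 73·10 = 730. TC = 680 + 330 = 1010. Profit = 730 − 1010 = -$280.
By producing, the firm covers all variable cost plus $400 of fixed cost; shutting down would lose the full $680.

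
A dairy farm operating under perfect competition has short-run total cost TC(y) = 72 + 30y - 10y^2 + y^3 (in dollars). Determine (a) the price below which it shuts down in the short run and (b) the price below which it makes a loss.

Shutdown price = $5; break-even price = $18

Shutdown price = min AVC. AVC = 30 - 10y + y^2, with vertex at y = 5 and minimum $5.
ATC = 72/y + 30 - 10y + y^2. Setting dATC/dy = −72/y^2 − 10 + 2y = 0 gives y = 6 (since 2·6^3 − 10·6^2 = 72).
min ATC = 72/6 + 30 − 10·6 + 6^2 = $18. That is the break-even price.
For $5 ≤ P < $18 the firm produces at a loss; below $5 it shuts down.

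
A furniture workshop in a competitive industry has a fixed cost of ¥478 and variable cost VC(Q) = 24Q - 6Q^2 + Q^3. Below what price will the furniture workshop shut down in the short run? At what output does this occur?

¥15 per unit, at Q = 3

Short-run supply begins at min AVC. From VC = 24Q - 6Q^2 + Q^3, AVC = 24 - 6Q + Q^2.
At the minimum of AVC, MC = AVC. MC = 24 - 12Q + 3Q^2; setting MC = AVC gives 2Q^2 - 6Q = 0, so Q = 3. min AVC = 15.
The firm shuts down for any P below ¥15.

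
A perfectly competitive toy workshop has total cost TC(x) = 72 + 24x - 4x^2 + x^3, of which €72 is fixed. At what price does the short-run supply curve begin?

€20 per unit

Short-run supply begins at min AVC. From VC = 24x - 4x^2 + x^3, AVC = 24 - 4x + x^2.
At the minimum of AVC, MC = AVC. MC = 24 - 8x + 3x^2; setting MC = AVC gives 2x^2 - 4x = 0, so x = 2. min AVC = 20.
So the shutdown price is €20.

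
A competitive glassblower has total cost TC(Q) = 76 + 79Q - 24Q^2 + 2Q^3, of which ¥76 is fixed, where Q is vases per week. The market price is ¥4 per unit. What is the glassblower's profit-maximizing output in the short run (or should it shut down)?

Shut down

Variable cost is VC = 79Q - 24Q^2 + 2Q^3, so AVC = VC/Q = 79 - 24Q + 2Q^2 and MC = dTC/dQ = 79 - 48Q + 6Q^2.
AVC is minimized where dAVC/dQ = -24 + 4Q = 0, at Q = 6; min AVC = 79 - 24·6 + 2·6^2 = ¥7.
P = ¥4 lies below min AVC = ¥7; no output level covers variable cost.
Shutting down limits the loss to fixed cost, ¥76.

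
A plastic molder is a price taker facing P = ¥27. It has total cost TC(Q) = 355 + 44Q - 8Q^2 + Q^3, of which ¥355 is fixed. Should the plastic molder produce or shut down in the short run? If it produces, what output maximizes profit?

Shut down

From TC, MC = TC'(Q) = 44 - 16Q + 3Q^2 and AVC = VC/Q = 44 - 8Q + Q^2.
The AVC parabola has its vertex at Q = 8/2 = 4, where AVC = 44 - 8·4 + 4^2 = ¥28.
With P < min AVC (¥27 < ¥28), every unit sold adds to the loss.
The firm minimizes its loss by shutting down and losing only its fixed cost of ¥355.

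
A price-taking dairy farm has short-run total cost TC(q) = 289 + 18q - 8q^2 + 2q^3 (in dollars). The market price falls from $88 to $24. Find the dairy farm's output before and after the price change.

Output falls from 5 to 3

MC = 18 - 16q + 6q^2; the shutdown threshold is min AVC = $10 (at q = 2).
With P = $88 above the shutdown price, P = MC gives q = 5.
At P = $24 ≥ min AVC, set P = MC: q = 3. The firm stays open but cuts output.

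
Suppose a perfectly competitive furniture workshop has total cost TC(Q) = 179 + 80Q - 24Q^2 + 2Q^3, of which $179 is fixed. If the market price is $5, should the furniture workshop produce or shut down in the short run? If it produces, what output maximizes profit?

From TC, MC = TC'(Q) = 80 - 48Q + 6Q^2 and AVC = VC/Q = 80 - 24Q + 2Q^2.
AVC is minimized where dAVC/dQ = -24 + 4Q = 0, at Q = 6; min AVC = 80 - 24·6 + 2·6^2 = $8.
P = $5 lies below min AVC = $8; no output level covers variable cost.
Best response: produce nothing and absorb the $179 fixed cost.

Shut down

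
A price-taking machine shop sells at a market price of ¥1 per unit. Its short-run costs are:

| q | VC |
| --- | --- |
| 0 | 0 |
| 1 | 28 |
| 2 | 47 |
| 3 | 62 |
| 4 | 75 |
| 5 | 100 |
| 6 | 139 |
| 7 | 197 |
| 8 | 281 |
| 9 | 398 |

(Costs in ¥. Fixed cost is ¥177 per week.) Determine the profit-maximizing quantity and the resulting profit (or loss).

q = 0 (shut down); profit = -¥177

Tabulate TR − TC: q=0: -177; q=1: -204; q=2: -222; q=3: -236; q=4: -248; q=5: -272; q=6: -310; q=7: -367; q=8: -450; q=9: -566.
Profit is highest at q = 0. Equivalently, the lowest AVC in the table is 75/4 ≈ ¥18.75 at q = 4, and P = ¥1 falls below it — price never covers variable cost, so the firm shuts down and loses only its fixed cost.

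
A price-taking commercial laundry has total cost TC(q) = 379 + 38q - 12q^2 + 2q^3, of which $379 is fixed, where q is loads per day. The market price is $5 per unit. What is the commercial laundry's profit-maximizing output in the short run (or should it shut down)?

Shut down

Variable cost is VC = 38q - 12q^2 + 2q^3, so AVC = VC/q = 38 - 12q + 2q^2 and MC = dTC/dq = 38 - 24q + 6q^2.
The AVC parabola has its vertex at q = 12/4 = 3, where AVC = 38 - 12·3 + 2·3^2 = $20.
With P < min AVC ($5 < $20), every unit sold adds to the loss.
Best response: produce nothing and absorb the $379 fixed cost.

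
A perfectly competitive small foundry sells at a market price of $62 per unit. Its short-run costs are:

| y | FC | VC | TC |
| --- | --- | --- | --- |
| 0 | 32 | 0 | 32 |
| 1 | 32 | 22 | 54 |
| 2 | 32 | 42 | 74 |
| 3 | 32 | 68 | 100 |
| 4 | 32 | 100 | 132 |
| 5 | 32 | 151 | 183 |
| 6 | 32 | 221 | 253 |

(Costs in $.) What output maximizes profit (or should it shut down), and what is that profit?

y = 5; profit = $127

Tabulate TR − TC: y=0: -32; y=1: 8; y=2: 50; y=3: 86; y=4: 116; y=5: 127; y=6: 119.
Profit is maximized at y = 5. AVC there is 151/5 = $30.20 ≤ P, so producing beats shutting down (which would give -$32).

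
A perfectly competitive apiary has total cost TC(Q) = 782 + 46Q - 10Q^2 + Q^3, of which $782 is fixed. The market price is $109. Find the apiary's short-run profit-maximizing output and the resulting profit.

Profit = -$134 at Q = 9

AVC = 46 - 10Q + Q^2 has its minimum $21 at Q = 5; price $109 clears that bar, so the firm operates.
With MC = 46 - 20Q + 3Q^2, P = MC on the upward-sloping part at Q* = 9.
TR = 109·9 = 981. TC = 782 + 333 = 1115. Profit = 981 − 1115 = -$134.
Shutting down would mean losing the fixed cost of $782, so operating at a loss of $134 is better by $648.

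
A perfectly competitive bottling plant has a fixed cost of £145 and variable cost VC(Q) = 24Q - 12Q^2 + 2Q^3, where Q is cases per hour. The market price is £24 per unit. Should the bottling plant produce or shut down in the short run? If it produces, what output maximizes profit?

Produce at Q = 4

Variable cost is VC = 24Q - 12Q^2 + 2Q^3, so AVC = VC/Q = 24 - 12Q + 2Q^2 and MC = dTC/dQ = 24 - 24Q + 6Q^2.
AVC hits its minimum where MC = AVC, at Q = 3, giving min AVC = 24 - 12·3 + 2·3^2 = £6.
P = £24 exceeds min AVC = £6, so the firm stays open.
Set P = MC: 24 = 24 - 24Q + 6Q^2 → -24Q + 6Q^2 = 0. The roots are Q = 0 and Q = 4; the profit-maximizing output is on the rising part of MC, so Q* = 4.
Check: AVC at Q = 4 is £8 ≤ P, so revenue covers variable cost.
Profit = P·Q − TC = 24·4 − 177 = -£81, a loss, but smaller than the £145 fixed cost the firm would lose by shutting down.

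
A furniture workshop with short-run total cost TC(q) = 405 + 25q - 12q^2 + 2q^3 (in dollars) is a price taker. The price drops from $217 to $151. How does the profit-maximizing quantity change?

MC = 25 - 24q + 6q^2; the shutdown threshold is min AVC = $7 (at q = 3).
At P = $217 ≥ min AVC, set P = MC on the rising branch: q = 8.
At P = $151 ≥ min AVC, set P = MC: q = 7. The firm stays open but cuts output.

Output falls from 8 to 7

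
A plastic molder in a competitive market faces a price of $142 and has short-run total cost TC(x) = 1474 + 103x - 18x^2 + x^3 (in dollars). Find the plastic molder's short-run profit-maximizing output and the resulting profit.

AVC = 103 - 18x + x^2 has its minimum $22 at x = 9; price $142 clears that bar, so the firm operates.
With MC = 103 - 36x + 3x^2, P = MC on the upward-sloping part at x* = 13.
TR = 142·13 = 1846. TC = 1474 + 494 = 1968. Profit = 1846 − 1968 = -$122.
Shutting down would mean losing the fixed cost of $1474, so operating at a loss of $122 is better by $1352.

Profit = -$122 at x = 13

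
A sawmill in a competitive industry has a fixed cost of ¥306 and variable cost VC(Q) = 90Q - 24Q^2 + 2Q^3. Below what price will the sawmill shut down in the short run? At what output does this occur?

The shutdown price is the minimum of AVC. VC = 90Q - 24Q^2 + 2Q^3, so AVC = 90 - 24Q + 2Q^2.
At the minimum of AVC, MC = AVC. MC = 90 - 48Q + 6Q^2; setting MC = AVC gives 4Q^2 - 24Q = 0, so Q = 6. min AVC = 18.
The firm shuts down for any P below ¥18.

¥18 per unit, at Q = 6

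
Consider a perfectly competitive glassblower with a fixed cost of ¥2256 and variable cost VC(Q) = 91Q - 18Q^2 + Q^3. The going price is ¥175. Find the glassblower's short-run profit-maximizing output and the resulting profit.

Profit = -¥296 at Q = 14

AVC = 91 - 18Q + Q^2; min AVC = ¥10 at Q = 9. Since P = ¥175 ≥ min AVC, the firm produces.
With MC = 91 - 36Q + 3Q^2, P = MC on the upward-sloping part at Q* = 14.
TR = 175·14 = 2450. TC = 2256 + 490 = 2746. Profit = 2450 − 2746 = -¥296.
That loss of ¥296 beats the ¥2256 the firm would lose by shutting down; producing recovers ¥1960 of fixed cost.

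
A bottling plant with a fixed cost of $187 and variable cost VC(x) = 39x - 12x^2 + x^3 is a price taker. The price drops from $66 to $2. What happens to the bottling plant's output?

MC = 39 - 24x + 3x^2; the shutdown threshold is min AVC = $3 (at x = 6).
With P = $66 above the shutdown price, P = MC gives x = 9.
At P = $2 < min AVC = $3, price no longer covers variable cost at any output, so the firm shuts down: x = 0.

Output falls from 9 to 0 (the firm shuts down)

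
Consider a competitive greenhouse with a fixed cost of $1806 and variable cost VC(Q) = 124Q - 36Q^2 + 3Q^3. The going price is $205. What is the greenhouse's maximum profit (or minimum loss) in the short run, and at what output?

AVC = 124 - 36Q + 3Q^2; min AVC = $16 at Q = 6. Since P = $205 ≥ min AVC, the firm produces.
With MC = 124 - 72Q + 9Q^2, P = MC on the upward-sloping part at Q* = 9.
TR = 205·9 = 1845. TC = 1806 + 387 = 2193. Profit = 1845 − 2193 = -$348.
Shutting down would mean losing the fixed cost of $1806, so operating at a loss of $348 is better by $1458.

Profit = -$348 at Q = 9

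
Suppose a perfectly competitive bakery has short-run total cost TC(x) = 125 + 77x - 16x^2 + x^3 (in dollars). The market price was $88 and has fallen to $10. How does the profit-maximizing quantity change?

MC = 77 - 32x + 3x^2; the shutdown threshold is min AVC = $13 (at x = 8).
With P = $88 above the shutdown price, P = MC gives x = 11.
At P = $10 < min AVC = $13, price no longer covers variable cost at any output, so the firm shuts down: x = 0.

Output falls from 11 to 0 (the firm shuts down)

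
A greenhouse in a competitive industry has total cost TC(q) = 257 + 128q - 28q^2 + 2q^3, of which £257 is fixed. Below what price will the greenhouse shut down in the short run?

The firm shuts down when price falls below the minimum of average variable cost. AVC = VC/q = 128 - 28q + 2q^2.
At the minimum of AVC, MC = AVC. MC = 128 - 56q + 6q^2; setting MC = AVC gives 4q^2 - 28q = 0, so q = 7. min AVC = 30.
The firm shuts down for any P below £30.

£30 per unit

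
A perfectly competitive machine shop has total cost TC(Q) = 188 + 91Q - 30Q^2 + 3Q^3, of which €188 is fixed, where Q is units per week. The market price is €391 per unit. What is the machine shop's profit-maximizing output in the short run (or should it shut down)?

Produce at Q = 10

Variable cost is VC = 91Q - 30Q^2 + 3Q^3, so AVC = VC/Q = 91 - 30Q + 3Q^2 and MC = dTC/dQ = 91 - 60Q + 9Q^2.
AVC is minimized where dAVC/dQ = -30 + 6Q = 0, at Q = 5; min AVC = 91 - 30·5 + 3·5^2 = €16.
Because €391 ≥ €16, revenue can cover variable cost; the firm operates.
Set P = MC: 391 = 91 - 60Q + 9Q^2 → -300 - 60Q + 9Q^2 = 0. The roots are Q = -10/3 and Q = 10; the profit-maximizing output is on the rising part of MC, so Q* = 10.
Check: AVC at Q = 10 is €91 ≤ P, so revenue covers variable cost.
Profit = P·Q − TC = 391·10 − 1098 = €2812.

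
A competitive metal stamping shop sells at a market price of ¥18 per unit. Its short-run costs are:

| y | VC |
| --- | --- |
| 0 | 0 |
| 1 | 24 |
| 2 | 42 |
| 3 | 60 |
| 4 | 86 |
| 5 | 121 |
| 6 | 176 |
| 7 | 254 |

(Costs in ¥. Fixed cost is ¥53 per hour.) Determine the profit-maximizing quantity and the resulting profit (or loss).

Tabulate TR − TC: y=0: -53; y=1: -59; y=2: -59; y=3: -59; y=4: -67; y=5: -84; y=6: -121; y=7: -181.
Profit is highest at y = 0. Equivalently, the lowest AVC in the table is 60/3 ≈ ¥20 at y = 3, and P = ¥18 falls below it — price never covers variable cost, so the firm shuts down and loses only its fixed cost.

y = 0 (shut down); profit = -¥53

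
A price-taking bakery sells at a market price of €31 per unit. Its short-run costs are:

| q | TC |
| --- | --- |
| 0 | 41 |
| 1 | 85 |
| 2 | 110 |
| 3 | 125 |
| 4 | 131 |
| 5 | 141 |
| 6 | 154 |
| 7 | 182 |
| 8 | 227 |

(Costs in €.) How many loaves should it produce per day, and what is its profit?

q = 7; profit = €35

Compute π = P·q − TC at each output: q=0: -41; q=1: -54; q=2: -48; q=3: -32; q=4: -7; q=5: 14; q=6: 32; q=7: 35; q=8: 21.
Profit is maximized at q = 7. AVC there is 141/7 = €20.14 ≤ P, so producing beats shutting down (which would give -€41).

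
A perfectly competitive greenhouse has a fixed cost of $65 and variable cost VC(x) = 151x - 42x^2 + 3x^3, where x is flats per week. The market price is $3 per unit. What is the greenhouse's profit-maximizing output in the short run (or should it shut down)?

Variable cost is VC = 151x - 42x^2 + 3x^3, so AVC = VC/x = 151 - 42x + 3x^2 and MC = dTC/dx = 151 - 84x + 9x^2.
The AVC parabola has its vertex at x = 42/6 = 7, where AVC = 151 - 42·7 + 3·7^2 = $4.
Since P = $3 < min AVC = $4, price fails to cover variable cost at any output.
Best response: produce nothing and absorb the $65 fixed cost.

Shut down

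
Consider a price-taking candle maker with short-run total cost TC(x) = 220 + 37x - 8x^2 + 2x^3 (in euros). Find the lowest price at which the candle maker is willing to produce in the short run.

€29 per unit

Short-run supply begins at min AVC. From VC = 37x - 8x^2 + 2x^3, AVC = 37 - 8x + 2x^2.
dAVC/dx = -8 + 4x = 0 gives x = 2. min AVC = 37 - 8·2 + 2·2^2 = 29.
So the shutdown price is €29.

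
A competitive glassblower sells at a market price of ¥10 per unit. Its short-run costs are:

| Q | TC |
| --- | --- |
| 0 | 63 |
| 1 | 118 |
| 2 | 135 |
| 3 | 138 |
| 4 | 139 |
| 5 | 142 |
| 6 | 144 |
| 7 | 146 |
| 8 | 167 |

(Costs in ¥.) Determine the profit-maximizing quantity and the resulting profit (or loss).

Q = 0 (shut down); profit = -¥63

Tabulate TR − TC: Q=0: -63; Q=1: -108; Q=2: -115; Q=3: -108; Q=4: -99; Q=5: -92; Q=6: -84; Q=7: -76; Q=8: -87.
Profit is highest at Q = 0. Equivalently, the lowest AVC in the table is 83/7 ≈ ¥11.86 at Q = 7, and P = ¥10 falls below it — price never covers variable cost, so the firm shuts down and loses only its fixed cost.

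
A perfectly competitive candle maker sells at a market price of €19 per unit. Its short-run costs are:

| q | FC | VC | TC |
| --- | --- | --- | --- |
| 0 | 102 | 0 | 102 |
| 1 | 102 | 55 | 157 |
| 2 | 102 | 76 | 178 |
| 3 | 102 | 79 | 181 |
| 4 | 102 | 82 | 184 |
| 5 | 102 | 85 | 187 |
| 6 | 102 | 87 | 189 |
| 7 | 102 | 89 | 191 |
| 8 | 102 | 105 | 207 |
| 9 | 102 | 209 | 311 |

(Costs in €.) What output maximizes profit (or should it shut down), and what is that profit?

Tabulate TR − TC: q=0: -102; q=1: -138; q=2: -140; q=3: -124; q=4: -108; q=5: -92; q=6: -75; q=7: -58; q=8: -55; q=9: -140.
Profit is maximized at q = 8. AVC there is 105/8 = €13.12 ≤ P, so producing beats shutting down (which would give -€102).

q = 8; profit = -€55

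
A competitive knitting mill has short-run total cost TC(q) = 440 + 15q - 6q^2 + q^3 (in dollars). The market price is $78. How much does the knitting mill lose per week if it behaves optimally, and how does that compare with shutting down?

Profit = -$48 at q = 7

AVC = 15 - 6q + q^2 has its minimum $6 at q = 3; price $78 clears that bar, so the firm operates.
With MC = 15 - 12q + 3q^2, P = MC on the upward-sloping part at q* = 7.
TR = 78·7 = 546. TC = 440 + 154 = 594. Profit = 546 − 594 = -$48.
That loss of $48 beats the $440 the firm would lose by shutting down; producing recovers $392 of fixed cost.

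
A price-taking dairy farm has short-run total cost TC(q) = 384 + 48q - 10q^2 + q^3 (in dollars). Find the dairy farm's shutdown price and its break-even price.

Shutdown price = min AVC. AVC = 48 - 10q + q^2, with vertex at q = 5 and minimum $23.
ATC = 384/q + 48 - 10q + q^2. Setting dATC/dq = −384/q^2 − 10 + 2q = 0 gives q = 8 (since 2·8^3 − 10·8^2 = 384).
min ATC = 384/8 + 48 − 10·8 + 8^2 = $80. That is the break-even price.
Between these two prices the firm operates at a loss; above $80 it earns a profit.

Shutdown price = $23; break-even price = $80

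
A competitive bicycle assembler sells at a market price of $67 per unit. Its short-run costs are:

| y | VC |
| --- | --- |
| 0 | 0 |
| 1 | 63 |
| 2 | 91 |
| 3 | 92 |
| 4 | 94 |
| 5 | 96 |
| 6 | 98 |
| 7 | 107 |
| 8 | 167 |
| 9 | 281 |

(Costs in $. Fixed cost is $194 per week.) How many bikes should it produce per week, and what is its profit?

Profit at each row (π = 67y − TC): y=0: -194; y=1: -190; y=2: -151; y=3: -85; y=4: -20; y=5: 45; y=6: 110; y=7: 168; y=8: 175; y=9: 128.
Profit is maximized at y = 8. AVC there is 167/8 = $20.88 ≤ P, so producing beats shutting down (which would give -$194).

y = 8; profit = $175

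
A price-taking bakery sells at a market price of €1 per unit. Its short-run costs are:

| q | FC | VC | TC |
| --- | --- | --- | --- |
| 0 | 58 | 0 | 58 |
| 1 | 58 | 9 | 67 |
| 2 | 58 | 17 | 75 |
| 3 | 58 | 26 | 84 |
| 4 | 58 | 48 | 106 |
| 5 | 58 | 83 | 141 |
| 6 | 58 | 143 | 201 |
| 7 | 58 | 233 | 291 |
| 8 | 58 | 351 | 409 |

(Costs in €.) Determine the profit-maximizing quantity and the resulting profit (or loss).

q = 0 (shut down); profit = -€58

Tabulate TR − TC: q=0: -58; q=1: -66; q=2: -73; q=3: -81; q=4: -102; q=5: -136; q=6: -195; q=7: -284; q=8: -401.
Profit is highest at q = 0. Equivalently, the lowest AVC in the table is 17/2 ≈ €8.50 at q = 2, and P = €1 falls below it — price never covers variable cost, so the firm shuts down and loses only its fixed cost.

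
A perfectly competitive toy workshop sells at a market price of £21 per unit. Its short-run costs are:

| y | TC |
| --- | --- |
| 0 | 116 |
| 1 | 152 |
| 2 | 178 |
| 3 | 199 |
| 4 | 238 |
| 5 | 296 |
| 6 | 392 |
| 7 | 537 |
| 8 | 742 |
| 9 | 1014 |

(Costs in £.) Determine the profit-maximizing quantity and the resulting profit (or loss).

y = 0 (shut down); profit = -£116

Tabulate TR − TC: y=0: -116; y=1: -131; y=2: -136; y=3: -136; y=4: -154; y=5: -191; y=6: -266; y=7: -390; y=8: -574; y=9: -825.
Profit is highest at y = 0. Equivalently, the lowest AVC in the table is 83/3 ≈ £27.67 at y = 3, and P = £21 falls below it — price never covers variable cost, so the firm shuts down and loses only its fixed cost.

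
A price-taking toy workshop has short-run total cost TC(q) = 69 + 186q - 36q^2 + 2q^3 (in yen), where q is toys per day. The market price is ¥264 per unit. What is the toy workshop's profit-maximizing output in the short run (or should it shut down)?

Produce at q = 13

Variable cost is VC = 186q - 36q^2 + 2q^3, so AVC = VC/q = 186 - 36q + 2q^2 and MC = dTC/dq = 186 - 72q + 6q^2.
The AVC parabola has its vertex at q = 36/4 = 9, where AVC = 186 - 36·9 + 2·9^2 = ¥24.
Since P = ¥264 ≥ min AVC = ¥24, price covers variable cost and the firm should produce.
Set P = MC: 264 = 186 - 72q + 6q^2 → -78 - 72q + 6q^2 = 0. The roots are q = -1 and q = 13; the profit-maximizing output is on the rising part of MC, so q* = 13.
Check: AVC at q = 13 is ¥56 ≤ P, so revenue covers variable cost.
Profit = P·q − TC = 264·13 − 797 = ¥2635.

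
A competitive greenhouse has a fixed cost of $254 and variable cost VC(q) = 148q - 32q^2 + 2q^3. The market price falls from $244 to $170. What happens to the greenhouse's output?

AVC = 148 - 32q + 2q^2, minimized at q = 8 where min AVC = $20. MC = 148 - 64q + 6q^2.
With P = $244 above the shutdown price, P = MC gives q = 12.
At P = $170 ≥ min AVC, set P = MC: q = 11. The firm stays open but cuts output.

Output falls from 12 to 11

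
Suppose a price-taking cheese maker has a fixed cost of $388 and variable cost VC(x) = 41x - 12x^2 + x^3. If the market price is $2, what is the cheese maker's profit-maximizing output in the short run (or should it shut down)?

From TC, MC = TC'(x) = 41 - 24x + 3x^2 and AVC = VC/x = 41 - 12x + x^2.
The AVC parabola has its vertex at x = 12/2 = 6, where AVC = 41 - 12·6 + 6^2 = $5.
With P < min AVC ($2 < $5), every unit sold adds to the loss.
Best response: produce nothing and absorb the $388 fixed cost.

Shut down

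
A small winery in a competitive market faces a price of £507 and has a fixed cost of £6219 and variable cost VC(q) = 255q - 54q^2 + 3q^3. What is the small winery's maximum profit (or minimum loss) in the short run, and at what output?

AVC = 255 - 54q + 3q^2 has its minimum £12 at q = 9; price £507 clears that bar, so the firm operates.
MC = 255 - 108q + 9q^2. Setting P = MC and taking the root on the rising branch gives q* = 14.
TR = 507·14 = 7098. TC = 6219 + 1218 = 7437. Profit = 7098 − 7437 = -£339.
That loss of £339 beats the £6219 the firm would lose by shutting down; producing recovers £5880 of fixed cost.

Profit = -£339 at q = 14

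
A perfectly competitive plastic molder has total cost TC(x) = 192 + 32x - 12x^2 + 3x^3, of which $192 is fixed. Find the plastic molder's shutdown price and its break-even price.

Shutdown price = $20; break-even price = $80

Shutdown price = min AVC. AVC = 32 - 12x + 3x^2, with vertex at x = 2 and minimum $20.
ATC = 192/x + 32 - 12x + 3x^2. Setting dATC/dx = −192/x^2 − 12 + 6x = 0 gives x = 4 (since 6·4^3 − 12·4^2 = 192).
min ATC = 192/4 + 32 − 12·4 + 3·4^2 = $80. That is the break-even price.
For $20 ≤ P < $80 the firm produces at a loss; below $20 it shuts down.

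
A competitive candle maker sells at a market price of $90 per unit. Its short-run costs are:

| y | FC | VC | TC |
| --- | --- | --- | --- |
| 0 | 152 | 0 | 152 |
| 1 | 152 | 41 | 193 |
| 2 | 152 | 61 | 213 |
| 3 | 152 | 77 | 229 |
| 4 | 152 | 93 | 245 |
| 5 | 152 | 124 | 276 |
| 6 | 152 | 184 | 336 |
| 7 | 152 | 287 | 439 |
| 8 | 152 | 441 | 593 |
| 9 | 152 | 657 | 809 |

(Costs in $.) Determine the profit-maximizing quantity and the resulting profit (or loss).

y = 6; profit = $204

Compute π = P·y − TC at each output: y=0: -152; y=1: -103; y=2: -33; y=3: 41; y=4: 115; y=5: 174; y=6: 204; y=7: 191; y=8: 127; y=9: 1.
Profit is maximized at y = 6. AVC there is 184/6 = $30.67 ≤ P, so producing beats shutting down (which would give -$152).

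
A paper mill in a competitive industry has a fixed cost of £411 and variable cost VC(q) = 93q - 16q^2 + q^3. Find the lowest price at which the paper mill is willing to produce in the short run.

£29 per unit

The firm shuts down when price falls below the minimum of average variable cost. AVC = VC/q = 93 - 16q + q^2.
At the minimum of AVC, MC = AVC. MC = 93 - 32q + 3q^2; setting MC = AVC gives 2q^2 - 16q = 0, so q = 8. min AVC = 29.
So the shutdown price is £29.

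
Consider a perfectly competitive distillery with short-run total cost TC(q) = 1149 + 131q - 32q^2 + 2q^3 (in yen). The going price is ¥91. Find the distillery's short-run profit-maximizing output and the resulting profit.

AVC = 131 - 32q + 2q^2; min AVC = ¥3 at q = 8. Since P = ¥91 ≥ min AVC, the firm produces.
With MC = 131 - 64q + 6q^2, P = MC on the upward-sloping part at q* = 10.
TR = 91·10 = 910. TC = 1149 + 110 = 1259. Profit = 910 − 1259 = -¥349.
That loss of ¥349 beats the ¥1149 the firm would lose by shutting down; producing recovers ¥800 of fixed cost.

Profit = -¥349 at q = 10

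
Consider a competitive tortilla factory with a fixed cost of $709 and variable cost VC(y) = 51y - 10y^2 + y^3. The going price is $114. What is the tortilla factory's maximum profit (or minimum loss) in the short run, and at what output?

AVC = 51 - 10y + y^2 has its minimum $26 at y = 5; price $114 clears that bar, so the firm operates.
MC = 51 - 20y + 3y^2. Setting P = MC and taking the root on the rising branch gives y* = 9.
TR = 114·9 = 1026. TC = 709 + 378 = 1087. Profit = 1026 − 1087 = -$61.
By producing, the firm covers all variable cost plus $648 of fixed cost; shutting down would lose the full $709.

Profit = -$61 at y = 9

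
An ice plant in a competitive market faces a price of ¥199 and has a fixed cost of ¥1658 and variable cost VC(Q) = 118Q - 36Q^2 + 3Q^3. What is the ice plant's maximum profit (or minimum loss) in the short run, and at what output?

AVC = 118 - 36Q + 3Q^2 has its minimum ¥10 at Q = 6; price ¥199 clears that bar, so the firm operates.
MC = 118 - 72Q + 9Q^2. Setting P = MC and taking the root on the rising branch gives Q* = 9.
TR = 199·9 = 1791. TC = 1658 + 333 = 1991. Profit = 1791 − 1991 = -¥200.
Shutting down would mean losing the fixed cost of ¥1658, so operating at a loss of ¥200 is better by ¥1458.

Profit = -¥200 at Q = 9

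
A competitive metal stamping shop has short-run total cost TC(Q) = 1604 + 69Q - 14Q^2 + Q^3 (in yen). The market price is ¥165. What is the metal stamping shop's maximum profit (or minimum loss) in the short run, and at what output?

AVC = 69 - 14Q + Q^2 has its minimum ¥20 at Q = 7; price ¥165 clears that bar, so the firm operates.
With MC = 69 - 28Q + 3Q^2, P = MC on the upward-sloping part at Q* = 12.
TR = 165·12 = 1980. TC = 1604 + 540 = 2144. Profit = 1980 − 2144 = -¥164.
Shutting down would mean losing the fixed cost of ¥1604, so operating at a loss of ¥164 is better by ¥1440.

Profit = -¥164 at Q = 12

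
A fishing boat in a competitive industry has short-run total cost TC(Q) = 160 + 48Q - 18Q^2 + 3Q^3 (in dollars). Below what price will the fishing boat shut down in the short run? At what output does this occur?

The shutdown price is the minimum of AVC. VC = 48Q - 18Q^2 + 3Q^3, so AVC = 48 - 18Q + 3Q^2.
At the minimum of AVC, MC = AVC. MC = 48 - 36Q + 9Q^2; setting MC = AVC gives 6Q^2 - 18Q = 0, so Q = 3. min AVC = 21.
The firm shuts down for any P below $21.

$21 per unit, at Q = 3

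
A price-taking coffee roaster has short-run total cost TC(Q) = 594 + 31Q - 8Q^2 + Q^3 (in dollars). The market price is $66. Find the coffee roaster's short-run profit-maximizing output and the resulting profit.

AVC = 31 - 8Q + Q^2 has its minimum $15 at Q = 4; price $66 clears that bar, so the firm operates.
With MC = 31 - 16Q + 3Q^2, P = MC on the upward-sloping part at Q* = 7.
TR = 66·7 = 462. TC = 594 + 168 = 762. Profit = 462 − 762 = -$300.
Shutting down would mean losing the fixed cost of $594, so operating at a loss of $300 is better by $294.

Profit = -$300 at Q = 7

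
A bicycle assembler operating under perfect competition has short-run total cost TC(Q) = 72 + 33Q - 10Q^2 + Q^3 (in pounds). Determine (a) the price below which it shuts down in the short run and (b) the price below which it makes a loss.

Shutdown price = £8; break-even price = £21

Shutdown price = min AVC. AVC = 33 - 10Q + Q^2, with vertex at Q = 5 and minimum £8.
ATC = 72/Q + 33 - 10Q + Q^2. Setting dATC/dQ = −72/Q^2 − 10 + 2Q = 0 gives Q = 6 (since 2·6^3 − 10·6^2 = 72).
min ATC = 72/6 + 33 − 10·6 + 6^2 = £21. That is the break-even price.
Between these two prices the firm operates at a loss; above £21 it earns a profit.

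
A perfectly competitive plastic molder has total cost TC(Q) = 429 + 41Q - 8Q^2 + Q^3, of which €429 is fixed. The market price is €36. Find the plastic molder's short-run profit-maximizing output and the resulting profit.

AVC = 41 - 8Q + Q^2; min AVC = €25 at Q = 4. Since P = €36 ≥ min AVC, the firm produces.
MC = 41 - 16Q + 3Q^2. Setting P = MC and taking the root on the rising branch gives Q* = 5.
TR = 36·5 = 180. TC = 429 + 130 = 559. Profit = 180 − 559 = -€379.
By producing, the firm covers all variable cost plus €50 of fixed cost; shutting down would lose the full €429.

Profit = -€379 at Q = 5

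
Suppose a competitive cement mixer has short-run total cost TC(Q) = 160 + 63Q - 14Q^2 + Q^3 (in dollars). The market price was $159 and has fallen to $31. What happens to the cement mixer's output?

Output falls from 12 to 8

AVC = 63 - 14Q + Q^2, minimized at Q = 7 where min AVC = $14. MC = 63 - 28Q + 3Q^2.
At P = $159 ≥ min AVC, set P = MC on the rising branch: Q = 12.
At P = $31 ≥ min AVC, set P = MC: Q = 8. The firm stays open but cuts output.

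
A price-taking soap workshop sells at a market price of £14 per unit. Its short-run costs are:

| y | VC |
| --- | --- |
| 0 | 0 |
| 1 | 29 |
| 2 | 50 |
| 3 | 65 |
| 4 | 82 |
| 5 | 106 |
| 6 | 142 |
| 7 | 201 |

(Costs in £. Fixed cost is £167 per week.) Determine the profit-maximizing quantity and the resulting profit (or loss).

y = 0 (shut down); profit = -£167

Compute π = P·y − TC at each output: y=0: -167; y=1: -182; y=2: -189; y=3: -190; y=4: -193; y=5: -203; y=6: -225; y=7: -270.
Profit is highest at y = 0. Equivalently, the lowest AVC in the table is 82/4 ≈ £20.50 at y = 4, and P = £14 falls below it — price never covers variable cost, so the firm shuts down and loses only its fixed cost.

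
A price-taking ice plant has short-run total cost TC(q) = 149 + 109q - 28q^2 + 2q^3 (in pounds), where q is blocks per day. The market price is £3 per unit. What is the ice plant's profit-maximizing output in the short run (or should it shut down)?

Variable cost is VC = 109q - 28q^2 + 2q^3, so AVC = VC/q = 109 - 28q + 2q^2 and MC = dTC/dq = 109 - 56q + 6q^2.
The AVC parabola has its vertex at q = 28/4 = 7, where AVC = 109 - 28·7 + 2·7^2 = £11.
With P < min AVC (£3 < £11), every unit sold adds to the loss.
Best response: produce nothing and absorb the £149 fixed cost.

Shut down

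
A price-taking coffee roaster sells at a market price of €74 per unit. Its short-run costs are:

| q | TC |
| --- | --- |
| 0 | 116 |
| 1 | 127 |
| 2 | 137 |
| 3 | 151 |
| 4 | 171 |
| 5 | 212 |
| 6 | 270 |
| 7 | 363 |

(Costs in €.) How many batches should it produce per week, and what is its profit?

q = 6; profit = €174

Tabulate TR − TC: q=0: -116; q=1: -53; q=2: 11; q=3: 71; q=4: 125; q=5: 158; q=6: 174; q=7: 155.
Profit is maximized at q = 6. AVC there is 154/6 = €25.67 ≤ P, so producing beats shutting down (which would give -€116).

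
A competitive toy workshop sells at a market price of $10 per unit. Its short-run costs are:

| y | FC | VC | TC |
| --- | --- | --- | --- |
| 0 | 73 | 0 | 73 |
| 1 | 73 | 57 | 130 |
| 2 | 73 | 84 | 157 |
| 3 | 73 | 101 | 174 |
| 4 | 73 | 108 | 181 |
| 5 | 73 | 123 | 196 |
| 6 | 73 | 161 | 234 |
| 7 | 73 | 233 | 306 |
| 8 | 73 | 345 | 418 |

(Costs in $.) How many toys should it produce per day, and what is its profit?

y = 0 (shut down); profit = -$73

Profit at each row (π = 10y − TC): y=0: -73; y=1: -120; y=2: -137; y=3: -144; y=4: -141; y=5: -146; y=6: -174; y=7: -236; y=8: -338.
Profit is highest at y = 0. Equivalently, the lowest AVC in the table is 123/5 ≈ $24.60 at y = 5, and P = $10 falls below it — price never covers variable cost, so the firm shuts down and loses only its fixed cost.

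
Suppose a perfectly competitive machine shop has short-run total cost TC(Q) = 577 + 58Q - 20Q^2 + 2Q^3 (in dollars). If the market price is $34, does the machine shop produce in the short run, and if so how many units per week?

Produce at Q = 6

Variable cost is VC = 58Q - 20Q^2 + 2Q^3, so AVC = VC/Q = 58 - 20Q + 2Q^2 and MC = dTC/dQ = 58 - 40Q + 6Q^2.
AVC is minimized where dAVC/dQ = -20 + 4Q = 0, at Q = 5; min AVC = 58 - 20·5 + 2·5^2 = $8.
P = $34 exceeds min AVC = $8, so the firm stays open.
P = MC gives 24 - 40Q + 6Q^2 = 0, with roots 2/3 and 6. Take the larger (rising MC): Q* = 6.
Check: AVC at Q = 6 is $10 ≤ P, so revenue covers variable cost.
Profit = P·Q − TC = 34·6 − 637 = -$433, a loss, but smaller than the $577 fixed cost the firm would lose by shutting down.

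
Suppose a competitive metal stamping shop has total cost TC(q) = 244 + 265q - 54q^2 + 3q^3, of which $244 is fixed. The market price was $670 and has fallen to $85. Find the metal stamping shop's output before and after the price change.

Output falls from 15 to 10

AVC = 265 - 54q + 3q^2, minimized at q = 9 where min AVC = $22. MC = 265 - 108q + 9q^2.
At P = $670 ≥ min AVC, set P = MC on the rising branch: q = 15.
At P = $85 ≥ min AVC, set P = MC: q = 10. The firm stays open but cuts output.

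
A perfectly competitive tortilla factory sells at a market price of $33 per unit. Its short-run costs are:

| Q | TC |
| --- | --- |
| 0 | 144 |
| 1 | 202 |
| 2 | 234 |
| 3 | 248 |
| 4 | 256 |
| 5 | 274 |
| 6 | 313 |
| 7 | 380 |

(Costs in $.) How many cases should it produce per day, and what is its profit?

Profit at each row (π = 33Q − TC): Q=0: -144; Q=1: -169; Q=2: -168; Q=3: -149; Q=4: -124; Q=5: -109; Q=6: -115; Q=7: -149.
Profit is maximized at Q = 5. AVC there is 130/5 = $26 ≤ P, so producing beats shutting down (which would give -$144).

Q = 5; profit = -$109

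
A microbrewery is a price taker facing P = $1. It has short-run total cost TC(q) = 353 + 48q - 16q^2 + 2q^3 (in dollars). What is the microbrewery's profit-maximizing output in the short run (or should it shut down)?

Shut down

Strip out fixed cost: VC = 48q - 16q^2 + 2q^3. Then AVC = 48 - 16q + 2q^2 and MC = 48 - 32q + 6q^2.
The AVC parabola has its vertex at q = 16/4 = 4, where AVC = 48 - 16·4 + 2·4^2 = $16.
Since P = $1 < min AVC = $16, price fails to cover variable cost at any output.
The firm minimizes its loss by shutting down and losing only its fixed cost of $353.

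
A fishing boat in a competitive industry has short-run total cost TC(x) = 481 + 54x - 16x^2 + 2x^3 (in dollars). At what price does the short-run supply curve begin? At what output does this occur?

$22 per unit, at x = 4

Short-run supply begins at min AVC. From VC = 54x - 16x^2 + 2x^3, AVC = 54 - 16x + 2x^2.
dAVC/dx = -16 + 4x = 0 gives x = 4. min AVC = 54 - 16·4 + 2·4^2 = 22.
For P < $22 the firm produces nothing.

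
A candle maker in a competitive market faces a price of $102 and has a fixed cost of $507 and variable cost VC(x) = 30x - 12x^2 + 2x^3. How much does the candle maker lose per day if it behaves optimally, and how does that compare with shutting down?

Profit = -$75 at x = 6

AVC = 30 - 12x + 2x^2; min AVC = $12 at x = 3. Since P = $102 ≥ min AVC, the firm produces.
MC = 30 - 24x + 6x^2. Setting P = MC and taking the root on the rising branch gives x* = 6.
TR = 102·6 = 612. TC = 507 + 180 = 687. Profit = 612 − 687 = -$75.
By producing, the firm covers all variable cost plus $432 of fixed cost; shutting down would lose the full $507.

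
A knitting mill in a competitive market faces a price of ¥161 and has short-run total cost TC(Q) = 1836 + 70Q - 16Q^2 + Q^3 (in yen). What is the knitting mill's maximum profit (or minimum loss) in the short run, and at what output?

Profit = -¥146 at Q = 13

AVC = 70 - 16Q + Q^2 has its minimum ¥6 at Q = 8; price ¥161 clears that bar, so the firm operates.
With MC = 70 - 32Q + 3Q^2, P = MC on the upward-sloping part at Q* = 13.
TR = 161·13 = 2093. TC = 1836 + 403 = 2239. Profit = 2093 − 2239 = -¥146.
That loss of ¥146 beats the ¥1836 the firm would lose by shutting down; producing recovers ¥1690 of fixed cost.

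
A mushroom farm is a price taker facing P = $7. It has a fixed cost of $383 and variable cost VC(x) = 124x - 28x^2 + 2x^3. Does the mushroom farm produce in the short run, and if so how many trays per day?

Shut down

Variable cost is VC = 124x - 28x^2 + 2x^3, so AVC = VC/x = 124 - 28x + 2x^2 and MC = dTC/dx = 124 - 56x + 6x^2.
The AVC parabola has its vertex at x = 28/4 = 7, where AVC = 124 - 28·7 + 2·7^2 = $26.
P = $7 lies below min AVC = $26; no output level covers variable cost.
Best response: produce nothing and absorb the $383 fixed cost.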